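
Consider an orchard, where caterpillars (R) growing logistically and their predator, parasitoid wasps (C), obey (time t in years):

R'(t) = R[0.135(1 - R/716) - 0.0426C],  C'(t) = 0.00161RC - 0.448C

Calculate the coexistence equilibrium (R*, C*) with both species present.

R* ≈ 278, C* ≈ 1.94

From dC/dt = 0 with C > 0: 0.00161R* = 0.448, so R* = 278.
Substitute into dR/dt = 0: 0.135(1 - 278/716) = 0.0426C*.
The bracket is 0.611, giving C* = 0.0825/0.0426 = 1.94.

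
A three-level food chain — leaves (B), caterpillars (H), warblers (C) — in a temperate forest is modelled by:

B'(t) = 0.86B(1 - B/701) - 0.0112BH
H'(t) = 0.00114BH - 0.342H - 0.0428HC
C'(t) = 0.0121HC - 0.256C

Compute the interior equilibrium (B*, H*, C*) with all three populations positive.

From dC/dt = 0: 0.0121H* = 0.256, so H* = 21.2.
From dB/dt = 0: 0.86(1 - B*/701) = 0.0112·21.2, giving B* = 701·(1 - 0.276) = 508.
From dH/dt = 0: 0.00114·508 - 0.342 = 0.0428C*, so C* = 0.237/0.0428 = 5.54.

B* ≈ 508, H* ≈ 21.2, C* ≈ 5.54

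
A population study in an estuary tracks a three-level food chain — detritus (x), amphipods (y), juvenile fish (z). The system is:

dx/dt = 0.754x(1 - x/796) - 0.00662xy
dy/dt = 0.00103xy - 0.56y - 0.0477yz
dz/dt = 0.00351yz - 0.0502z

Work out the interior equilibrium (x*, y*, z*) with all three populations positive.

From dz/dt = 0: 0.00351y* = 0.0502, so y* = 14.3.
From dx/dt = 0: 0.754(1 - x*/796) = 0.00662·14.3, giving x* = 796·(1 - 0.126) = 696.
From dy/dt = 0: 0.00103·696 - 0.56 = 0.0477z*, so z* = 0.157/0.0477 = 3.29.

x* ≈ 696, y* ≈ 14.3, z* ≈ 3.29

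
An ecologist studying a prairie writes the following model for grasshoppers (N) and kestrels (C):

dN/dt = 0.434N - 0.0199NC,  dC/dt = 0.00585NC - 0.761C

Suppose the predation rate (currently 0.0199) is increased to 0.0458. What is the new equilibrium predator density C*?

At the interior fixed point, setting dN/dt = 0 with N > 0 fixes C* = (prey growth rate)/(NC coefficient) — independent of the other coefficients.
With the change, C* = 0.434/0.0458 = 9.48; it falls from 21.8.

C* ≈ 9.48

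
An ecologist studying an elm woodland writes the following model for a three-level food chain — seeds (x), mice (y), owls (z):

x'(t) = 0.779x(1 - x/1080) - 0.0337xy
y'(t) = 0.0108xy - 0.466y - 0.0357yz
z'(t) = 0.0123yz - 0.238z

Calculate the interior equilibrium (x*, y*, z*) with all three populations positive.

From dz/dt = 0: 0.0123y* = 0.238, so y* = 19.3.
From dx/dt = 0: 0.779(1 - x*/1080) = 0.0337·19.3, giving x* = 1080·(1 - 0.837) = 176.
From dy/dt = 0: 0.0108·176 - 0.466 = 0.0357z*, so z* = 1.43/0.0357 = 40.2.

x* ≈ 176, y* ≈ 19.3, z* ≈ 40.2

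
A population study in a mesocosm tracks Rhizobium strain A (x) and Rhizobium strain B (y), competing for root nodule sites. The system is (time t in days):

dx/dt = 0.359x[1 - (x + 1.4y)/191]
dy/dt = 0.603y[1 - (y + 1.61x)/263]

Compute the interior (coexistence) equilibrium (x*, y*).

x* ≈ 141, y* ≈ 35.5

Setting both brackets to zero gives the nullclines x + 1.4y = 191 and 1.61x + y = 263.
Substituting y = 263 - 1.61x into the first: x(1 - 1.4·1.61) = 191 - 1.4·263.
So x* = -177/-1.25 = 141, and then y* = 263 - 1.61·141 = 35.5.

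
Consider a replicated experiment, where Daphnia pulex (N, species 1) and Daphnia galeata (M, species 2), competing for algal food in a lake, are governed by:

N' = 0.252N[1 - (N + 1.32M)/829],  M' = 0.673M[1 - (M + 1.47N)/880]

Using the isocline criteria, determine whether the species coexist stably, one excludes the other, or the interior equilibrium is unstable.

unstable coexistence (outcome depends on initial conditions)

Compare the nullcline intercepts: K1/α12 = 829/1.32 = 628 < K2 = 880; K2/α21 = 880/1.47 = 599 < K1 = 829.
Since both are reversed, neither can invade when rare; the interior point is a saddle.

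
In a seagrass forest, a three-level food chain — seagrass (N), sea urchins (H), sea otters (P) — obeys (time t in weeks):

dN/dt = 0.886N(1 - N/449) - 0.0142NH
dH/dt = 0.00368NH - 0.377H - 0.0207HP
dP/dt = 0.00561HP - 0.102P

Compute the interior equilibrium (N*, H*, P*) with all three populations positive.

From dP/dt = 0: 0.00561H* = 0.102, so H* = 18.2.
From dN/dt = 0: 0.886(1 - N*/449) = 0.0142·18.2, giving N* = 449·(1 - 0.291) = 318.
From dH/dt = 0: 0.00368·318 - 0.377 = 0.0207P*, so P* = 0.794/0.0207 = 38.3.

N* ≈ 318, H* ≈ 18.2, P* ≈ 38.3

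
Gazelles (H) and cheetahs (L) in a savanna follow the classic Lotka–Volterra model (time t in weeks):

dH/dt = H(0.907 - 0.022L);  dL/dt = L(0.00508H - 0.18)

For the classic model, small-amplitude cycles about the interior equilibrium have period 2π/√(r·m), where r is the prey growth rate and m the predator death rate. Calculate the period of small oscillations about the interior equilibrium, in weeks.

T ≈ 15.6 weeks

Here r = 0.907 and m = 0.18, so r·m = 0.163.
ω = √0.163 = 0.404 per week, hence T = 2π/ω ≈ 15.6 weeks.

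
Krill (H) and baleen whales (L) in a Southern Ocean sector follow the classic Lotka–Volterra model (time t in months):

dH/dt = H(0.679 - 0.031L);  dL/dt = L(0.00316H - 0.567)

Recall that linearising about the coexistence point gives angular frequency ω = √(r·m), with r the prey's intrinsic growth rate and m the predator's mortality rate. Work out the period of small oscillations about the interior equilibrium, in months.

T ≈ 10.1 months

Here r = 0.679 and m = 0.567, so r·m = 0.385.
ω = √0.385 = 0.62 per month, hence T = 2π/ω ≈ 10.1 months.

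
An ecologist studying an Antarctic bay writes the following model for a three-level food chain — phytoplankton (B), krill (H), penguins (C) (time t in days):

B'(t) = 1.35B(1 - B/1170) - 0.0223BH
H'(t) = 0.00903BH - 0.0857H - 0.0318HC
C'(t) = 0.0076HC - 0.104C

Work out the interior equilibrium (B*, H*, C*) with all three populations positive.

From dC/dt = 0: 0.0076H* = 0.104, so H* = 13.7.
From dB/dt = 0: 1.35(1 - B*/1170) = 0.0223·13.7, giving B* = 1170·(1 - 0.226) = 906.
From dH/dt = 0: 0.00903·906 - 0.0857 = 0.0318C*, so C* = 8.09/0.0318 = 254.

B* ≈ 906, H* ≈ 13.7, C* ≈ 254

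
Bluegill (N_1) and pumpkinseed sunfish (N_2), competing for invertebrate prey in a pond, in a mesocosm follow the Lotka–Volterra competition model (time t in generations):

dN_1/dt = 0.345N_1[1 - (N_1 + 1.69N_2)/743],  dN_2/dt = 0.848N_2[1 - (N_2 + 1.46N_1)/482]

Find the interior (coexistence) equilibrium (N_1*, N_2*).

N_1* ≈ 48.8, N_2* ≈ 411

Setting both brackets to zero gives the nullclines N_1 + 1.69N_2 = 743 and 1.46N_1 + N_2 = 482.
Substituting N_2 = 482 - 1.46N_1 into the first: N_1(1 - 1.69·1.46) = 743 - 1.69·482.
So N_1* = -71.6/-1.47 = 48.8, and then N_2* = 482 - 1.46·48.8 = 411.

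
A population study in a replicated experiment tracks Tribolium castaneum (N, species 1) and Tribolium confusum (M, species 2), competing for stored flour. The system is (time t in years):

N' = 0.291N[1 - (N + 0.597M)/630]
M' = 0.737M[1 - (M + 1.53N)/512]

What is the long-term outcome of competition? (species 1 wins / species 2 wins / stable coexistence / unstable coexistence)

species 1 excludes species 2

Compare the nullcline intercepts: K1/α12 = 630/0.597 = 1060 > K2 = 512; K2/α21 = 512/1.53 = 335 < K1 = 630.
Since the inequalities point opposite ways, species 1 can invade but species 2 cannot.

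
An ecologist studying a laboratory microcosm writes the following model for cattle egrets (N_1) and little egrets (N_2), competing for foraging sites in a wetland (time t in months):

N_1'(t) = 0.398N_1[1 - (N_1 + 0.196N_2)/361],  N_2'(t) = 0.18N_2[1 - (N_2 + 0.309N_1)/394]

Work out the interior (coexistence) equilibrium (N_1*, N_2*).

N_1* ≈ 302, N_2* ≈ 301

Setting both brackets to zero gives the nullclines N_1 + 0.196N_2 = 361 and 0.309N_1 + N_2 = 394.
Substituting N_2 = 394 - 0.309N_1 into the first: N_1(1 - 0.196·0.309) = 361 - 0.196·394.
So N_1* = 284/0.939 = 302, and then N_2* = 394 - 0.309·302 = 301.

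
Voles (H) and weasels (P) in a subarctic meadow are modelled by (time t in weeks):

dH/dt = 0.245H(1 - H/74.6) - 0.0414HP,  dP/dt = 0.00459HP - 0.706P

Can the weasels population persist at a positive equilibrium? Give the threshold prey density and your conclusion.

The predator equation gives dP/dt > 0 only when H > 0.706/0.00459 = 154.
Without the predator, H → K = 74.6. Since 74.6 < 154, the predator cannot invade.

Threshold H = 154; K < 154, so no, the predator goes extinct.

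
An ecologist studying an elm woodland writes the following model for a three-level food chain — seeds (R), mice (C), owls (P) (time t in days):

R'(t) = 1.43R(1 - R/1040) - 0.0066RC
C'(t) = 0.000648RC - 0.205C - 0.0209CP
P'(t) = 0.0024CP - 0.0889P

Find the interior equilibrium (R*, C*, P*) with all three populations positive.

From dP/dt = 0: 0.0024C* = 0.0889, so C* = 37.
From dR/dt = 0: 1.43(1 - R*/1040) = 0.0066·37, giving R* = 1040·(1 - 0.171) = 862.
From dC/dt = 0: 0.000648·862 - 0.205 = 0.0209P*, so P* = 0.354/0.0209 = 16.9.

R* ≈ 862, C* ≈ 37, P* ≈ 16.9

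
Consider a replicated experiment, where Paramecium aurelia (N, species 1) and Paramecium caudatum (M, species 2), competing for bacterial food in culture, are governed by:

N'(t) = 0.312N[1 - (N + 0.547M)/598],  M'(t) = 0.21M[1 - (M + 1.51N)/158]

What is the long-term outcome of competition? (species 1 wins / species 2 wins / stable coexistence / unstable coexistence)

Compare the nullcline intercepts: K1/α12 = 598/0.547 = 1090 > K2 = 158; K2/α21 = 158/1.51 = 105 < K1 = 598.
Since the inequalities point opposite ways, species 1 can invade but species 2 cannot.

species 1 excludes species 2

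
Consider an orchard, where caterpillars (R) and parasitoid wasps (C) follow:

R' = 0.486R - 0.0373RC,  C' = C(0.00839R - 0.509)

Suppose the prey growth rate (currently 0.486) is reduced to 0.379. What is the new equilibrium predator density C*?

C* ≈ 10.2

At the interior fixed point, setting dR/dt = 0 with R > 0 fixes C* = (prey growth rate)/(RC coefficient) — independent of the other coefficients.
With the change, C* = 0.379/0.0373 = 10.2; it falls from 13.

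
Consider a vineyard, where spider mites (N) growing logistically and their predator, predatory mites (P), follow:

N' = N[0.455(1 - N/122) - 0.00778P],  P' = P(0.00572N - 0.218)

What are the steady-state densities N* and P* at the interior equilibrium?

N* ≈ 38.1, P* ≈ 40.2

From dP/dt = 0 with P > 0: 0.00572N* = 0.218, so N* = 38.1.
Substitute into dN/dt = 0: 0.455(1 - 38.1/122) = 0.00778P*.
The bracket is 0.688, giving P* = 0.313/0.00778 = 40.2.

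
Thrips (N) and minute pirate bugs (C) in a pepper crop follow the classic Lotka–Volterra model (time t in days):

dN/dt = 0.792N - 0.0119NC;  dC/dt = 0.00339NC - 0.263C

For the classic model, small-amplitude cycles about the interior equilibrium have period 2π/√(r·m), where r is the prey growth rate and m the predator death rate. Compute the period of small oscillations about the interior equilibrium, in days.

Here r = 0.792 and m = 0.263, so r·m = 0.208.
ω = √0.208 = 0.456 per day, hence T = 2π/ω ≈ 13.8 days.

T ≈ 13.8 days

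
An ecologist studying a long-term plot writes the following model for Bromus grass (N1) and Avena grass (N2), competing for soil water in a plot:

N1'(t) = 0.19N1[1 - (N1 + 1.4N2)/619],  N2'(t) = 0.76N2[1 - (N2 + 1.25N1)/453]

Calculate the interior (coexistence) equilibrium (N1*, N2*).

N1* ≈ 20.3, N2* ≈ 428

Setting both brackets to zero gives the nullclines N1 + 1.4N2 = 619 and 1.25N1 + N2 = 453.
Substituting N2 = 453 - 1.25N1 into the first: N1(1 - 1.4·1.25) = 619 - 1.4·453.
So N1* = -15.2/-0.75 = 20.3, and then N2* = 453 - 1.25·20.3 = 428.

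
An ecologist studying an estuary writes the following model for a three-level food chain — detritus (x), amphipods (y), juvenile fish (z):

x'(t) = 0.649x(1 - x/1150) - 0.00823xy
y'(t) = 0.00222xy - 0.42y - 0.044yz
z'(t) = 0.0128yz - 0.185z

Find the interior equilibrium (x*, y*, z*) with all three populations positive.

From dz/dt = 0: 0.0128y* = 0.185, so y* = 14.5.
From dx/dt = 0: 0.649(1 - x*/1150) = 0.00823·14.5, giving x* = 1150·(1 - 0.183) = 939.
From dy/dt = 0: 0.00222·939 - 0.42 = 0.044z*, so z* = 1.67/0.044 = 37.8.

x* ≈ 939, y* ≈ 14.5, z* ≈ 37.8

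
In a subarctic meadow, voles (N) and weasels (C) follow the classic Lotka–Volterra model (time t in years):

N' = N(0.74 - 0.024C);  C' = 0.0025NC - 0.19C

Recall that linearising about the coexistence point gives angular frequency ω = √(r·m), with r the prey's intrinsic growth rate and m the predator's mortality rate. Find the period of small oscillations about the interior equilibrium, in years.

T ≈ 16.8 years

Here r = 0.74 and m = 0.19, so r·m = 0.141.
ω = √0.141 = 0.375 per year, hence T = 2π/ω ≈ 16.8 years.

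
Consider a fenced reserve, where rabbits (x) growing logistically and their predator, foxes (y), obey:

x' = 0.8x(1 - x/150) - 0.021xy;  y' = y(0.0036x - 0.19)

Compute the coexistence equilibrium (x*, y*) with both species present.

x* ≈ 52.8, y* ≈ 24.7

From dy/dt = 0 with y > 0: 0.0036x* = 0.19, so x* = 52.8.
Substitute into dx/dt = 0: 0.8(1 - 52.8/150) = 0.021y*.
The bracket is 0.648, giving y* = 0.519/0.021 = 24.7.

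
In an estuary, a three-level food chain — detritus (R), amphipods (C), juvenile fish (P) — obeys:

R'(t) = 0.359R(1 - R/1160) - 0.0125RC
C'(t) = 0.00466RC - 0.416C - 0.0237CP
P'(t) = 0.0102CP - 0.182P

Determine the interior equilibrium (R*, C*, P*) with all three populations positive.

From dP/dt = 0: 0.0102C* = 0.182, so C* = 17.8.
From dR/dt = 0: 0.359(1 - R*/1160) = 0.0125·17.8, giving R* = 1160·(1 - 0.621) = 439.
From dC/dt = 0: 0.00466·439 - 0.416 = 0.0237P*, so P* = 1.63/0.0237 = 68.8.

R* ≈ 439, C* ≈ 17.8, P* ≈ 68.8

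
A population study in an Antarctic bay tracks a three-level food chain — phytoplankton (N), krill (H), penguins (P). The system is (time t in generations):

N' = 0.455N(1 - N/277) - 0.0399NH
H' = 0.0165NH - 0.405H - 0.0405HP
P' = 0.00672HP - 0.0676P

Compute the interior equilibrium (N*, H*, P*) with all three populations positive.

From dP/dt = 0: 0.00672H* = 0.0676, so H* = 10.1.
From dN/dt = 0: 0.455(1 - N*/277) = 0.0399·10.1, giving N* = 277·(1 - 0.882) = 32.6.
From dH/dt = 0: 0.0165·32.6 - 0.405 = 0.0405P*, so P* = 0.134/0.0405 = 3.3.

N* ≈ 32.6, H* ≈ 10.1, P* ≈ 3.3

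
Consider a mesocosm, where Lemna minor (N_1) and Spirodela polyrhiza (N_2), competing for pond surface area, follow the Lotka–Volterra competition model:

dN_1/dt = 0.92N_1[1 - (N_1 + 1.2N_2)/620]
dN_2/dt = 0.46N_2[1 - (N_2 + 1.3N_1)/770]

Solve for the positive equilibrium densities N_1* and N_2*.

Setting both brackets to zero gives the nullclines N_1 + 1.2N_2 = 620 and 1.3N_1 + N_2 = 770.
Substituting N_2 = 770 - 1.3N_1 into the first: N_1(1 - 1.2·1.3) = 620 - 1.2·770.
So N_1* = -304/-0.56 = 543, and then N_2* = 770 - 1.3·543 = 64.3.

N_1* ≈ 543, N_2* ≈ 64.3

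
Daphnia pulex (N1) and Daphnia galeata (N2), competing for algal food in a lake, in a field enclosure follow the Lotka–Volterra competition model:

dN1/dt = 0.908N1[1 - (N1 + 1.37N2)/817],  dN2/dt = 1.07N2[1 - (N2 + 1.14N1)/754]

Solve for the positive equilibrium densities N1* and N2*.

N1* ≈ 384, N2* ≈ 316

Setting both brackets to zero gives the nullclines N1 + 1.37N2 = 817 and 1.14N1 + N2 = 754.
Substituting N2 = 754 - 1.14N1 into the first: N1(1 - 1.37·1.14) = 817 - 1.37·754.
So N1* = -216/-0.562 = 384, and then N2* = 754 - 1.14·384 = 316.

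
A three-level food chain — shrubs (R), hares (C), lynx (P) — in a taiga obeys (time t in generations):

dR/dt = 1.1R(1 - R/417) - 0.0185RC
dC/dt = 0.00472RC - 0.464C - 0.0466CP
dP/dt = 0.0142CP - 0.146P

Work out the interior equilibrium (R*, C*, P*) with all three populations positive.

From dP/dt = 0: 0.0142C* = 0.146, so C* = 10.3.
From dR/dt = 0: 1.1(1 - R*/417) = 0.0185·10.3, giving R* = 417·(1 - 0.173) = 345.
From dC/dt = 0: 0.00472·345 - 0.464 = 0.0466P*, so P* = 1.16/0.0466 = 25.

R* ≈ 345, C* ≈ 10.3, P* ≈ 25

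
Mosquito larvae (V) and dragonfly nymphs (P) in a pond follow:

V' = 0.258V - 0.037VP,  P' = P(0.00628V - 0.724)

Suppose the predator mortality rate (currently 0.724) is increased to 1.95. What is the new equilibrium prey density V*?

V* ≈ 311

At the interior fixed point, setting dP/dt = 0 with P > 0 fixes V* = (predator death rate)/(VP coefficient) — independent of the other coefficients.
With the change, V* = 1.95/0.00628 = 311; it rises from 115.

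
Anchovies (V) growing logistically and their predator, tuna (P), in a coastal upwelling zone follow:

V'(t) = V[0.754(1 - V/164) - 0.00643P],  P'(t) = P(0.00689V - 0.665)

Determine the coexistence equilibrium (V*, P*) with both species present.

V* ≈ 96.5, P* ≈ 48.3

From dP/dt = 0 with P > 0: 0.00689V* = 0.665, so V* = 96.5.
Substitute into dV/dt = 0: 0.754(1 - 96.5/164) = 0.00643P*.
The bracket is 0.411, giving P* = 0.31/0.00643 = 48.3.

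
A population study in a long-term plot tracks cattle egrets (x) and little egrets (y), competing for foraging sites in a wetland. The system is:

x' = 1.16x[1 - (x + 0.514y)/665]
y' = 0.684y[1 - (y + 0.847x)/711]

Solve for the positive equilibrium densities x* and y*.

Setting both brackets to zero gives the nullclines x + 0.514y = 665 and 0.847x + y = 711.
Substituting y = 711 - 0.847x into the first: x(1 - 0.514·0.847) = 665 - 0.514·711.
So x* = 300/0.565 = 531, and then y* = 711 - 0.847·531 = 262.

x* ≈ 531, y* ≈ 262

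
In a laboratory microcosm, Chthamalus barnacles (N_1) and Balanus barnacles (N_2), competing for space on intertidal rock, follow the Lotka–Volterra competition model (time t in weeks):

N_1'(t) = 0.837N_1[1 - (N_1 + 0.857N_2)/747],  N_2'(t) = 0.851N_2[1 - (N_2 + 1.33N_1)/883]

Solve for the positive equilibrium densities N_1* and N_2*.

N_1* ≈ 69.6, N_2* ≈ 790

Setting both brackets to zero gives the nullclines N_1 + 0.857N_2 = 747 and 1.33N_1 + N_2 = 883.
Substituting N_2 = 883 - 1.33N_1 into the first: N_1(1 - 0.857·1.33) = 747 - 0.857·883.
So N_1* = -9.73/-0.14 = 69.6, and then N_2* = 883 - 1.33·69.6 = 790.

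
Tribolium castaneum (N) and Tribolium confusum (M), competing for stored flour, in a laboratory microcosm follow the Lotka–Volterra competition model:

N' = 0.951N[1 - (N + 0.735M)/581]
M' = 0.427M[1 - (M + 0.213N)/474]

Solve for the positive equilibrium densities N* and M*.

Setting both brackets to zero gives the nullclines N + 0.735M = 581 and 0.213N + M = 474.
Substituting M = 474 - 0.213N into the first: N(1 - 0.735·0.213) = 581 - 0.735·474.
So N* = 233/0.843 = 276, and then M* = 474 - 0.213·276 = 415.

N* ≈ 276, M* ≈ 415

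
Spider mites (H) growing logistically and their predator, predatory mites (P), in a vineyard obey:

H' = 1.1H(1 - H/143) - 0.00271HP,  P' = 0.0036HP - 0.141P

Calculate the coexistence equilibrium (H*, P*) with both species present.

From dP/dt = 0 with P > 0: 0.0036H* = 0.141, so H* = 39.2.
Substitute into dH/dt = 0: 1.1(1 - 39.2/143) = 0.00271P*.
The bracket is 0.726, giving P* = 0.799/0.00271 = 295.

H* ≈ 39.2, P* ≈ 295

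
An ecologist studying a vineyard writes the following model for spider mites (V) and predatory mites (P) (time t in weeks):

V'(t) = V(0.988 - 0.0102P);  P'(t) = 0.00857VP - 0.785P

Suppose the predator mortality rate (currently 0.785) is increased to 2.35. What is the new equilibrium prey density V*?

V* ≈ 274

At the interior fixed point, setting dP/dt = 0 with P > 0 fixes V* = (predator death rate)/(VP coefficient) — independent of the other coefficients.
With the change, V* = 2.35/0.00857 = 274; it rises from 91.6.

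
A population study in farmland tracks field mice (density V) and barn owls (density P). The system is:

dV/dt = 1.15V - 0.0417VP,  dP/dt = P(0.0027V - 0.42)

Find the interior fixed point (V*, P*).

V* ≈ 156, P* ≈ 27.6

Set dP/dt = 0 with P > 0: 0.0027V - 0.42 = 0, so V* = 0.42/0.0027 = 156.
Set dV/dt = 0 with V > 0: 1.15 - 0.0417P = 0, so P* = 1.15/0.0417 = 27.6.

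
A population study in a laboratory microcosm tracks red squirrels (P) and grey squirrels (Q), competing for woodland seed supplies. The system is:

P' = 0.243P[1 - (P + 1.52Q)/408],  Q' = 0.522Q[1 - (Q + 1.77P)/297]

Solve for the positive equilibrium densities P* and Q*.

Setting both brackets to zero gives the nullclines P + 1.52Q = 408 and 1.77P + Q = 297.
Substituting Q = 297 - 1.77P into the first: P(1 - 1.52·1.77) = 408 - 1.52·297.
So P* = -43.4/-1.69 = 25.7, and then Q* = 297 - 1.77·25.7 = 252.

P* ≈ 25.7, Q* ≈ 252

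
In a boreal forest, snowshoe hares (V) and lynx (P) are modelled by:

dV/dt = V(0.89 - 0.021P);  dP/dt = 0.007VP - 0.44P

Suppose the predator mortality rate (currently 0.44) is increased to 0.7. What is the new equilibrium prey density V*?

V* ≈ 100

At the interior fixed point, setting dP/dt = 0 with P > 0 fixes V* = (predator death rate)/(VP coefficient) — independent of the other coefficients.
With the change, V* = 0.7/0.007 = 100; it rises from 62.9.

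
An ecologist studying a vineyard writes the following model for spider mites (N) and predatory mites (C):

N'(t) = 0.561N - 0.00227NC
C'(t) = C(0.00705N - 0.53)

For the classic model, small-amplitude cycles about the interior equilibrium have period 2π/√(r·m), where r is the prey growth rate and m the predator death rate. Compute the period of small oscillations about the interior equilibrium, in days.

T ≈ 11.5 days

Here r = 0.561 and m = 0.53, so r·m = 0.297.
ω = √0.297 = 0.545 per day, hence T = 2π/ω ≈ 11.5 days.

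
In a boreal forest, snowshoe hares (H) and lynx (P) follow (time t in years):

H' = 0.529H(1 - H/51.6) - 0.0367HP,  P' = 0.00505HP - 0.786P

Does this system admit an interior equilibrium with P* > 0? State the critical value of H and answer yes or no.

The predator equation gives dP/dt > 0 only when H > 0.786/0.00505 = 156.
Without the predator, H → K = 51.6. Since 51.6 < 156, the predator cannot invade.

Threshold H = 156; K < 156, so no, the predator goes extinct.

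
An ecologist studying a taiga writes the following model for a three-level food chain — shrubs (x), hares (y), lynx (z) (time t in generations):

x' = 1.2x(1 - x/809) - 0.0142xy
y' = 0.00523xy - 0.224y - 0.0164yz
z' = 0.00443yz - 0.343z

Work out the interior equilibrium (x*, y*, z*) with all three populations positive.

x* ≈ 67.8, y* ≈ 77.4, z* ≈ 7.96

From dz/dt = 0: 0.00443y* = 0.343, so y* = 77.4.
From dx/dt = 0: 1.2(1 - x*/809) = 0.0142·77.4, giving x* = 809·(1 - 0.916) = 67.8.
From dy/dt = 0: 0.00523·67.8 - 0.224 = 0.0164z*, so z* = 0.13/0.0164 = 7.96.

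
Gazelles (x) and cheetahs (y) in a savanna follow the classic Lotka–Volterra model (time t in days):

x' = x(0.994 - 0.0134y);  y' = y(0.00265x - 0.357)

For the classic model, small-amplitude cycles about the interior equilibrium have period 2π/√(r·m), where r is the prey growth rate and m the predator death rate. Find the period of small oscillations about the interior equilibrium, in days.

Here r = 0.994 and m = 0.357, so r·m = 0.355.
ω = √0.355 = 0.596 per day, hence T = 2π/ω ≈ 10.5 days.

T ≈ 10.5 days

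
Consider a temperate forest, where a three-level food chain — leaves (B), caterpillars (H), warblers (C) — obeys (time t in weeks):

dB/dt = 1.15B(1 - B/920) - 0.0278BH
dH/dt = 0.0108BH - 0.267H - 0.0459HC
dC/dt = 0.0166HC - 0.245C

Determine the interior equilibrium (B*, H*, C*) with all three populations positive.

B* ≈ 592, H* ≈ 14.8, C* ≈ 133

From dC/dt = 0: 0.0166H* = 0.245, so H* = 14.8.
From dB/dt = 0: 1.15(1 - B*/920) = 0.0278·14.8, giving B* = 920·(1 - 0.357) = 592.
From dH/dt = 0: 0.0108·592 - 0.267 = 0.0459C*, so C* = 6.12/0.0459 = 133.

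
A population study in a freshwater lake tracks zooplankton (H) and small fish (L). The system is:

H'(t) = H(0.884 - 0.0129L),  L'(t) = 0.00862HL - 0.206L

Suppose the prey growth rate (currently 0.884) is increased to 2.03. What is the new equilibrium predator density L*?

At the interior fixed point, setting dH/dt = 0 with H > 0 fixes L* = (prey growth rate)/(HL coefficient) — independent of the other coefficients.
With the change, L* = 2.03/0.0129 = 157; it rises from 68.5.

L* ≈ 157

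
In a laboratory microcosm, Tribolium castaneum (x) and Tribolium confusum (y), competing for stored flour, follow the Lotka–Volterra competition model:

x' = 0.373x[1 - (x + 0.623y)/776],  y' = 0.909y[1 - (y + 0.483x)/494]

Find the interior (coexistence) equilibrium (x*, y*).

Setting both brackets to zero gives the nullclines x + 0.623y = 776 and 0.483x + y = 494.
Substituting y = 494 - 0.483x into the first: x(1 - 0.623·0.483) = 776 - 0.623·494.
So x* = 468/0.699 = 670, and then y* = 494 - 0.483·670 = 170.

x* ≈ 670, y* ≈ 170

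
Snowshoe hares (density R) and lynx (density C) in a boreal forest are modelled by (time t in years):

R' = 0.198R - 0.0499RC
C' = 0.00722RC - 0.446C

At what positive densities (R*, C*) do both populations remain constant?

Set dC/dt = 0 with C > 0: 0.00722R - 0.446 = 0, so R* = 0.446/0.00722 = 61.8.
Set dR/dt = 0 with R > 0: 0.198 - 0.0499C = 0, so C* = 0.198/0.0499 = 3.97.

R* ≈ 61.8, C* ≈ 3.97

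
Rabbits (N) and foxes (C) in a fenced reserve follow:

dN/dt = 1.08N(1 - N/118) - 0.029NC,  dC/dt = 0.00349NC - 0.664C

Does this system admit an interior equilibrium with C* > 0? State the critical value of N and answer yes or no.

Threshold N = 190; K < 190, so no, the predator goes extinct.

The predator equation gives dC/dt > 0 only when N > 0.664/0.00349 = 190.
Without the predator, N → K = 118. Since 118 < 190, the predator cannot invade.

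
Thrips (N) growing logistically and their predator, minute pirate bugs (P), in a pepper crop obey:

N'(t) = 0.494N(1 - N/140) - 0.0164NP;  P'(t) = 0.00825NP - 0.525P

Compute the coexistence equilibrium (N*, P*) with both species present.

N* ≈ 63.6, P* ≈ 16.4

From dP/dt = 0 with P > 0: 0.00825N* = 0.525, so N* = 63.6.
Substitute into dN/dt = 0: 0.494(1 - 63.6/140) = 0.0164P*.
The bracket is 0.545, giving P* = 0.269/0.0164 = 16.4.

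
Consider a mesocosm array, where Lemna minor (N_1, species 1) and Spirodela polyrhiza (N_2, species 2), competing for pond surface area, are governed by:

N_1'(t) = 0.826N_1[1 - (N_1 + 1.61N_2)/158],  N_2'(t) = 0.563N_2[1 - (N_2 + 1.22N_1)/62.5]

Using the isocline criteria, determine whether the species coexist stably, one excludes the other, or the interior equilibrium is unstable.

Compare the nullcline intercepts: K1/α12 = 158/1.61 = 98.1 > K2 = 62.5; K2/α21 = 62.5/1.22 = 51.2 < K1 = 158.
Since the inequalities point opposite ways, species 1 can invade but species 2 cannot.

species 1 excludes species 2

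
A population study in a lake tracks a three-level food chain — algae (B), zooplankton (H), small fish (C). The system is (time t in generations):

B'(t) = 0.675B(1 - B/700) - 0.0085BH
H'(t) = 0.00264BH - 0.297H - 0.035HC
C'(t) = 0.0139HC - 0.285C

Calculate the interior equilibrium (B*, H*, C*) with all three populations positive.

B* ≈ 519, H* ≈ 20.5, C* ≈ 30.7

From dC/dt = 0: 0.0139H* = 0.285, so H* = 20.5.
From dB/dt = 0: 0.675(1 - B*/700) = 0.0085·20.5, giving B* = 700·(1 - 0.258) = 519.
From dH/dt = 0: 0.00264·519 - 0.297 = 0.035C*, so C* = 1.07/0.035 = 30.7.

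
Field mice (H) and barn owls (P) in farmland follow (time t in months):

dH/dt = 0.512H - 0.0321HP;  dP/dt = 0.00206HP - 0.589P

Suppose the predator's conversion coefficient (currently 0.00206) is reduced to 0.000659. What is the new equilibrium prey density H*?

H* ≈ 894

At the interior fixed point, setting dP/dt = 0 with P > 0 fixes H* = (predator death rate)/(HP coefficient) — independent of the other coefficients.
With the change, H* = 0.589/0.000659 = 894; it rises from 286.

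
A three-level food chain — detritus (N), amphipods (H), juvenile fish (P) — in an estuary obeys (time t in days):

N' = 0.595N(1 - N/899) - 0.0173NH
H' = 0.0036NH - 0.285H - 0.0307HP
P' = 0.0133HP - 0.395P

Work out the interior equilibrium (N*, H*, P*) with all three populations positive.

N* ≈ 123, H* ≈ 29.7, P* ≈ 5.1

From dP/dt = 0: 0.0133H* = 0.395, so H* = 29.7.
From dN/dt = 0: 0.595(1 - N*/899) = 0.0173·29.7, giving N* = 899·(1 - 0.864) = 123.
From dH/dt = 0: 0.0036·123 - 0.285 = 0.0307P*, so P* = 0.157/0.0307 = 5.1.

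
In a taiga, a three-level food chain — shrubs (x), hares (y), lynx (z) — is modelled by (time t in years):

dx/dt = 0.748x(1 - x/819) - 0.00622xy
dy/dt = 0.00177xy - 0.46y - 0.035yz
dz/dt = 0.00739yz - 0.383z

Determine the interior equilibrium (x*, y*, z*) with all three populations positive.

From dz/dt = 0: 0.00739y* = 0.383, so y* = 51.8.
From dx/dt = 0: 0.748(1 - x*/819) = 0.00622·51.8, giving x* = 819·(1 - 0.431) = 466.
From dy/dt = 0: 0.00177·466 - 0.46 = 0.035z*, so z* = 0.365/0.035 = 10.4.

x* ≈ 466, y* ≈ 51.8, z* ≈ 10.4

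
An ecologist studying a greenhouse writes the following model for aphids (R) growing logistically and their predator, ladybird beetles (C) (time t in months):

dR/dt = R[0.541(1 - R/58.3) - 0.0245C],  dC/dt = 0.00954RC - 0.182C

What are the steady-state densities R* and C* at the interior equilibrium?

R* ≈ 19.1, C* ≈ 14.9

From dC/dt = 0 with C > 0: 0.00954R* = 0.182, so R* = 19.1.
Substitute into dR/dt = 0: 0.541(1 - 19.1/58.3) = 0.0245C*.
The bracket is 0.673, giving C* = 0.364/0.0245 = 14.9.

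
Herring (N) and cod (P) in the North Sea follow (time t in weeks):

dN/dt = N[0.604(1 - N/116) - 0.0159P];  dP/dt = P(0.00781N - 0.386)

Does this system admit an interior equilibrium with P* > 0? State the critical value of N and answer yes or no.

Threshold N = 49.4; K > 49.4, so yes, the predator persists.

The predator equation gives dP/dt > 0 only when N > 0.386/0.00781 = 49.4.
Without the predator, N → K = 116. Since 116 > 49.4, the predator can invade and persist.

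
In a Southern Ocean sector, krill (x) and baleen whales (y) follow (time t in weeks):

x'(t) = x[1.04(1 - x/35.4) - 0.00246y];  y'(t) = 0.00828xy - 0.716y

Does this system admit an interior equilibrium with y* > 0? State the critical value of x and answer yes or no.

The predator equation gives dy/dt > 0 only when x > 0.716/0.00828 = 86.5.
Without the predator, x → K = 35.4. Since 35.4 < 86.5, the predator cannot invade.

Threshold x = 86.5; K < 86.5, so no, the predator goes extinct.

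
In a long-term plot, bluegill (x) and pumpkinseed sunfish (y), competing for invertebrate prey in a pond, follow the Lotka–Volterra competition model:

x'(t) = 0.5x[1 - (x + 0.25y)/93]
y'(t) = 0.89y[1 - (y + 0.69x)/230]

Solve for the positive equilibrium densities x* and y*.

Setting both brackets to zero gives the nullclines x + 0.25y = 93 and 0.69x + y = 230.
Substituting y = 230 - 0.69x into the first: x(1 - 0.25·0.69) = 93 - 0.25·230.
So x* = 35.5/0.828 = 42.9, and then y* = 230 - 0.69·42.9 = 200.

x* ≈ 42.9, y* ≈ 200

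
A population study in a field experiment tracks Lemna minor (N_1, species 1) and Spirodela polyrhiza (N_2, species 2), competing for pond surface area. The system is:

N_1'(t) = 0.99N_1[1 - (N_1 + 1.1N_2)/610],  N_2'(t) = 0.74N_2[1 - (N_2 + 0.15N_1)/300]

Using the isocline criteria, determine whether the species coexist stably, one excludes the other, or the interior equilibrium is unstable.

Compare the nullcline intercepts: K1/α12 = 610/1.1 = 555 > K2 = 300; K2/α21 = 300/0.15 = 2000 > K1 = 610.
Since both inequalities hold, each species can invade when rare, so the interior equilibrium is stable.

stable coexistence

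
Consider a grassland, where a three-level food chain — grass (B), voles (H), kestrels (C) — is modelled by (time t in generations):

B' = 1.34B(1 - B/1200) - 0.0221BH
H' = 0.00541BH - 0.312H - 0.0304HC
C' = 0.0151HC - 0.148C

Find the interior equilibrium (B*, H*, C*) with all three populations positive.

From dC/dt = 0: 0.0151H* = 0.148, so H* = 9.8.
From dB/dt = 0: 1.34(1 - B*/1200) = 0.0221·9.8, giving B* = 1200·(1 - 0.162) = 1010.
From dH/dt = 0: 0.00541·1010 - 0.312 = 0.0304C*, so C* = 5.13/0.0304 = 169.

B* ≈ 1010, H* ≈ 9.8, C* ≈ 169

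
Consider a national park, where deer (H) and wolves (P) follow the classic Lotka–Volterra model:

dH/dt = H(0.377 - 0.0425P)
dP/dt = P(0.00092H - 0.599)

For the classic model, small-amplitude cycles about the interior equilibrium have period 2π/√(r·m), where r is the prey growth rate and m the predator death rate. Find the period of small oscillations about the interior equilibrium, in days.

T ≈ 13.2 days

Here r = 0.377 and m = 0.599, so r·m = 0.226.
ω = √0.226 = 0.475 per day, hence T = 2π/ω ≈ 13.2 days.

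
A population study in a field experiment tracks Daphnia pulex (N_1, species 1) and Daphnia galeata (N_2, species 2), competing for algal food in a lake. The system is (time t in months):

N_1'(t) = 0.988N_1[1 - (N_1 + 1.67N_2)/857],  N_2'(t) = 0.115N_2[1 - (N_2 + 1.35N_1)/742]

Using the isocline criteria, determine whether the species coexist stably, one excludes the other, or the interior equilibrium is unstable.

Compare the nullcline intercepts: K1/α12 = 857/1.67 = 513 < K2 = 742; K2/α21 = 742/1.35 = 550 < K1 = 857.
Since both are reversed, neither can invade when rare; the interior point is a saddle.

unstable coexistence (outcome depends on initial conditions)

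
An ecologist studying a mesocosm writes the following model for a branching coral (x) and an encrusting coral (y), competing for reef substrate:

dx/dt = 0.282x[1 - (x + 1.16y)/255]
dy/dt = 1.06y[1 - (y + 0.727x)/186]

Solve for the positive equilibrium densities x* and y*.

x* ≈ 250, y* ≈ 3.93

Setting both brackets to zero gives the nullclines x + 1.16y = 255 and 0.727x + y = 186.
Substituting y = 186 - 0.727x into the first: x(1 - 1.16·0.727) = 255 - 1.16·186.
So x* = 39.2/0.157 = 250, and then y* = 186 - 0.727·250 = 3.93.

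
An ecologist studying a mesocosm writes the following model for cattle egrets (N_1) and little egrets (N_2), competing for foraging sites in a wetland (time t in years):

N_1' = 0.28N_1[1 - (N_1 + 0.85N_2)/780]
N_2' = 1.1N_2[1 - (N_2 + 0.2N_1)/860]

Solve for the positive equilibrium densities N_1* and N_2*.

N_1* ≈ 59, N_2* ≈ 848

Setting both brackets to zero gives the nullclines N_1 + 0.85N_2 = 780 and 0.2N_1 + N_2 = 860.
Substituting N_2 = 860 - 0.2N_1 into the first: N_1(1 - 0.85·0.2) = 780 - 0.85·860.
So N_1* = 49/0.83 = 59, and then N_2* = 860 - 0.2·59 = 848.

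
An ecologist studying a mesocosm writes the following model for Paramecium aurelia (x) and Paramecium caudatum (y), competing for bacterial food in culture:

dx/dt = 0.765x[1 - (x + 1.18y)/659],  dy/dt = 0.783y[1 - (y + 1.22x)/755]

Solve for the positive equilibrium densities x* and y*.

x* ≈ 528, y* ≈ 111

Setting both brackets to zero gives the nullclines x + 1.18y = 659 and 1.22x + y = 755.
Substituting y = 755 - 1.22x into the first: x(1 - 1.18·1.22) = 659 - 1.18·755.
So x* = -232/-0.44 = 528, and then y* = 755 - 1.22·528 = 111.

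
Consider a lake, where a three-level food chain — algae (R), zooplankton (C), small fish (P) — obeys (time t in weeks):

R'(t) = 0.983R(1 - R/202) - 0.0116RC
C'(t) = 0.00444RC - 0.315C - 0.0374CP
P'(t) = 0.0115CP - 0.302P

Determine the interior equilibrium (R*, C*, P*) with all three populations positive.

From dP/dt = 0: 0.0115C* = 0.302, so C* = 26.3.
From dR/dt = 0: 0.983(1 - R*/202) = 0.0116·26.3, giving R* = 202·(1 - 0.31) = 139.
From dC/dt = 0: 0.00444·139 - 0.315 = 0.0374P*, so P* = 0.304/0.0374 = 8.13.

R* ≈ 139, C* ≈ 26.3, P* ≈ 8.13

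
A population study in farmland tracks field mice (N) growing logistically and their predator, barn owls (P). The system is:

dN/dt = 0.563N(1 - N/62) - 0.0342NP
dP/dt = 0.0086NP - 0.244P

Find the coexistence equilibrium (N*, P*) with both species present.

N* ≈ 28.4, P* ≈ 8.93

From dP/dt = 0 with P > 0: 0.0086N* = 0.244, so N* = 28.4.
Substitute into dN/dt = 0: 0.563(1 - 28.4/62) = 0.0342P*.
The bracket is 0.542, giving P* = 0.305/0.0342 = 8.93.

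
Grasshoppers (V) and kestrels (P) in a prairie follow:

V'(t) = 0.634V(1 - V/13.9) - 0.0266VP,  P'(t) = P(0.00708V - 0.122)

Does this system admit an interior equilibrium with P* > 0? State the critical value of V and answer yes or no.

Threshold V = 17.2; K < 17.2, so no, the predator goes extinct.

The predator equation gives dP/dt > 0 only when V > 0.122/0.00708 = 17.2.
Without the predator, V → K = 13.9. Since 13.9 < 17.2, the predator cannot invade.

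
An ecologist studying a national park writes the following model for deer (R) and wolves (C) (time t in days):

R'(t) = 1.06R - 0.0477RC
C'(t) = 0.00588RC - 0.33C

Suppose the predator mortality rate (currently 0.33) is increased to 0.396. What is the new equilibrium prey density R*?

R* ≈ 67.3

At the interior fixed point, setting dC/dt = 0 with C > 0 fixes R* = (predator death rate)/(RC coefficient) — independent of the other coefficients.
With the change, R* = 0.396/0.00588 = 67.3; it rises from 56.1.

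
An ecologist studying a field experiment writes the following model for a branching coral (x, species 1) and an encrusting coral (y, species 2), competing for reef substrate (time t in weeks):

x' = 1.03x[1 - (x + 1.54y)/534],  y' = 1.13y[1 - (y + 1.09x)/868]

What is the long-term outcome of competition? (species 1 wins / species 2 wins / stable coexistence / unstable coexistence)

species 2 excludes species 1

Compare the nullcline intercepts: K1/α12 = 534/1.54 = 347 < K2 = 868; K2/α21 = 868/1.09 = 796 > K1 = 534.
Since the inequalities point opposite ways, species 2 can invade but species 1 cannot.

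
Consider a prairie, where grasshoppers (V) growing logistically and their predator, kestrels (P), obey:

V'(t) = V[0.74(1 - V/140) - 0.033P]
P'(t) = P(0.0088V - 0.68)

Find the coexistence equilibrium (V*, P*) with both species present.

V* ≈ 77.3, P* ≈ 10

From dP/dt = 0 with P > 0: 0.0088V* = 0.68, so V* = 77.3.
Substitute into dV/dt = 0: 0.74(1 - 77.3/140) = 0.033P*.
The bracket is 0.448, giving P* = 0.332/0.033 = 10.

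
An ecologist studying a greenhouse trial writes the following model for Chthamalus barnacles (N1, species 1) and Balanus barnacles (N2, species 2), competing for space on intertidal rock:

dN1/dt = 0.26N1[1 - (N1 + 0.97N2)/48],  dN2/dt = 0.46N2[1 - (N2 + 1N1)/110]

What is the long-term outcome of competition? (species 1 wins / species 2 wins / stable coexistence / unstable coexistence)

species 2 excludes species 1

Compare the nullcline intercepts: K1/α12 = 48/0.97 = 49.5 < K2 = 110; K2/α21 = 110/1 = 110 > K1 = 48.
Since the inequalities point opposite ways, species 2 can invade but species 1 cannot.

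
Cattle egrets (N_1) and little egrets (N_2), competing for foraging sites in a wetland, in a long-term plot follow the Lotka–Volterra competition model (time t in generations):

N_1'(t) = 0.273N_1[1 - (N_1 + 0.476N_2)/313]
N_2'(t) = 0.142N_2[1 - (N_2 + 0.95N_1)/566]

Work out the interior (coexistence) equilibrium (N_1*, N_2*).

N_1* ≈ 79.6, N_2* ≈ 490

Setting both brackets to zero gives the nullclines N_1 + 0.476N_2 = 313 and 0.95N_1 + N_2 = 566.
Substituting N_2 = 566 - 0.95N_1 into the first: N_1(1 - 0.476·0.95) = 313 - 0.476·566.
So N_1* = 43.6/0.548 = 79.6, and then N_2* = 566 - 0.95·79.6 = 490.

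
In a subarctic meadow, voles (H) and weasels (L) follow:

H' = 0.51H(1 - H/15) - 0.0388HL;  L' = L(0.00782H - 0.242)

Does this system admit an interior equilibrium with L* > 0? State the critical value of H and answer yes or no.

Threshold H = 30.9; K < 30.9, so no, the predator goes extinct.

The predator equation gives dL/dt > 0 only when H > 0.242/0.00782 = 30.9.
Without the predator, H → K = 15. Since 15 < 30.9, the predator cannot invade.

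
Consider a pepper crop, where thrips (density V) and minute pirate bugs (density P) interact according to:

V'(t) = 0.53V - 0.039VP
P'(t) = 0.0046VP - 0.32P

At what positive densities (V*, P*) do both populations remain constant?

Set dP/dt = 0 with P > 0: 0.0046V - 0.32 = 0, so V* = 0.32/0.0046 = 69.6.
Set dV/dt = 0 with V > 0: 0.53 - 0.039P = 0, so P* = 0.53/0.039 = 13.6.

V* ≈ 69.6, P* ≈ 13.6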